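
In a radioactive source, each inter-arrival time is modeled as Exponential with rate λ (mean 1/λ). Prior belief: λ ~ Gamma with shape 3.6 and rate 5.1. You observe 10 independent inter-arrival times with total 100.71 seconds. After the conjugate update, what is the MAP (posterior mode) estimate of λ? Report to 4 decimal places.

With a Gamma(shape α, rate β) prior on the exponential rate λ, the posterior after n observations with total T = Σxᵢ is Gamma(α+n, β+T).
Posterior: Gamma(3.6+10, 5.1+100.71) = Gamma(13.6, 105.81).
Mode = (α−1)/β = 0.1191.

0.1191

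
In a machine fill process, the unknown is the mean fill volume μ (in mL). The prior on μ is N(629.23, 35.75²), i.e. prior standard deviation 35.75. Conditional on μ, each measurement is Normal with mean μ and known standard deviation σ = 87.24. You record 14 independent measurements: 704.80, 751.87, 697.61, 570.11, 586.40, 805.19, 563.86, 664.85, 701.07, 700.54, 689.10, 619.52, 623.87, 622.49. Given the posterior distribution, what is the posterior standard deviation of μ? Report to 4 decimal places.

For Normal data with known variance σ², a Normal(μ₀, σ₀²) prior on μ is conjugate. Posterior precision = 1/σ₀² + n/σ²; posterior mean is the precision-weighted average of μ₀ and x̄.
σ₀² = 35.75² = 1278.0625, σ² = 87.24² = 7610.8176; σ² + n·σ₀² = 7610.8176 + 14·1278.0625 = 25503.6926.
Posterior precision = 1/σ₀² + n/σ² = 1/1278.0625 + 14/7610.8176 = (σ² + n·σ₀²)/(σ₀²σ²) = 25503.6926/(1278.0625·7610.8176); posterior variance σₙ² = σ₀²σ²/(σ² + n·σ₀²) = 1278.0625·7610.8176/25503.6926 = 381.399695.
Posterior SD = √σₙ² = √(1278.0625·7610.8176/25503.6926) = 19.5295.

19.5295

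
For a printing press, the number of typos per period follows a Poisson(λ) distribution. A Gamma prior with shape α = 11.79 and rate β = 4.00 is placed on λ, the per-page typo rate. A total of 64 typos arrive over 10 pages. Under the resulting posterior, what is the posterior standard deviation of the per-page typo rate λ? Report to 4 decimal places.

0.6218

With a Gamma(shape α, rate β) prior, the Poisson likelihood is conjugate: the posterior is Gamma(α + ΣXᵢ, β + n).
Posterior: Gamma(α+S, β+n) = Gamma(11.79+64, 4.00+10) = Gamma(75.79, 14.00).
SD = √α/β = √75.79/14.00 = 0.6218.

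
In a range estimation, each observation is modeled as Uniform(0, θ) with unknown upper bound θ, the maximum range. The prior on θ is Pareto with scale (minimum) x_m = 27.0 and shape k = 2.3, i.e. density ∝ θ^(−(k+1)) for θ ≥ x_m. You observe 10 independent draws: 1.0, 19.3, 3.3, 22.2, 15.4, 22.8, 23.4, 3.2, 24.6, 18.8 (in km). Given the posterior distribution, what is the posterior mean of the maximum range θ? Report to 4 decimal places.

A Pareto(scale x_m, shape k) prior on the upper bound θ of Uniform(0, θ) is conjugate: posterior is Pareto(max(x_m, max xᵢ), k + n).
Sample maximum = 24.6; prior scale x_m = 27.0 → posterior scale = max = 27.0.
Posterior shape = 2.3 + 10 = 12.3.
E[θ|data] = k·x_m/(k−1) = 12.3·27.0/11.3 = 29.3894.

29.3894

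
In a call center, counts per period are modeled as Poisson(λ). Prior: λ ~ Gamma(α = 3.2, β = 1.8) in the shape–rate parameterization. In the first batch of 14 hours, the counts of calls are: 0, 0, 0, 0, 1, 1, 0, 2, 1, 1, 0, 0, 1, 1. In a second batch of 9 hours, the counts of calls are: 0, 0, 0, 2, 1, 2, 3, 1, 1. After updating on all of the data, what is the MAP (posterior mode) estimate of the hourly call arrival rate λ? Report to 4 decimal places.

0.8145

With a Gamma(shape α, rate β) prior, the Poisson likelihood is conjugate: the posterior is Gamma(α + ΣXᵢ, β + n).
Batch 1: sum of counts S = 8 over n = 14 hours.
After batch 1: Gamma(α+S, β+n) = Gamma(3.2+8, 1.8+14) = Gamma(11.2, 15.8).
Batch 2: sum of counts S = 10 over n = 9 hours.
After batch 2: Gamma(α+S, β+n) = Gamma(11.2+10, 15.8+9) = Gamma(21.2, 24.8).
Mode of Gamma(α,β) for α≥1 is (α−1)/β = 20.2/24.8 = 0.8145.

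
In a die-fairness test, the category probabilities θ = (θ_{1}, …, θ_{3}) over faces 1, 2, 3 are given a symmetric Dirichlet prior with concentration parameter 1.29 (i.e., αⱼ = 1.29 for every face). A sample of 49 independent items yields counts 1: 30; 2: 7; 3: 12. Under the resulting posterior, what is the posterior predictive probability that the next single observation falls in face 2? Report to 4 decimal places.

0.1568

The Dirichlet prior is conjugate to the Multinomial likelihood: each posterior αⱼ = prior αⱼ + observed count nⱼ.
Posterior concentration: (31.29, 8.29, 13.29), total = 52.87.
P(next = 2 | data) = α_{2}/Σα = 0.1568.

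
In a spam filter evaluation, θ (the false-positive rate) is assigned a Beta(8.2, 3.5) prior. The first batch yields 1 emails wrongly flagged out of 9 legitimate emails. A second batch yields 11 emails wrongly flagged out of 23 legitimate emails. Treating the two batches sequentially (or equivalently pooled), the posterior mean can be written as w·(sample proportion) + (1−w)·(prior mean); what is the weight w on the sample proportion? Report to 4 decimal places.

The Beta prior is conjugate to a Binomial/Bernoulli likelihood; the update adds successes to α and failures to β.
Total number of legitimate emails: n = 9 + 23 = 32.
Posterior mean = (α₀+k)/(α₀+β₀+n) = [n/(α₀+β₀+n)]·(k/n) + [(α₀+β₀)/(α₀+β₀+n)]·α₀/(α₀+β₀), so only n and the prior enter the weight.
The weight on the data is w = n/(α₀+β₀+n) = 32/(8.2+3.5+32) = 32/43.7 = 0.7323.

0.7323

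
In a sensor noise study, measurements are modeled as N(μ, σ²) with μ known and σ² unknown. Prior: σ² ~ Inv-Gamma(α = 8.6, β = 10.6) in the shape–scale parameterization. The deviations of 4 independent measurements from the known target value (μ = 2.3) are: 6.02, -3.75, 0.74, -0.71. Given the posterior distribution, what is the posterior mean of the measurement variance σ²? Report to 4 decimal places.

With known mean μ and an Inverse-Gamma(α, β) prior on σ², the Normal likelihood is conjugate: posterior is Inv-Gamma(α + n/2, β + Σ(xᵢ−μ)²/2).
Σ(xᵢ−μ)² = (6.02)² + (-3.75)² + (0.74)² + (-0.71)² = 51.3546.
Posterior: Inv-Gamma(8.6 + 4/2, 10.6 + 51.3546/2) = Inv-Gamma(10.60, 36.27730).
E[σ²|data] = β/(α−1) = 36.27730/9.60 = 3.7789.

3.7789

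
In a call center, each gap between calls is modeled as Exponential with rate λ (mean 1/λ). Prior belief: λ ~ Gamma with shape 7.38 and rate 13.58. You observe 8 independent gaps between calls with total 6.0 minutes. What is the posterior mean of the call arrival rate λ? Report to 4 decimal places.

0.7855

With a Gamma(shape α, rate β) prior on the exponential rate λ, the posterior after n observations with total T = Σxᵢ is Gamma(α+n, β+T).
Posterior: Gamma(7.38+8, 13.58+6.0) = Gamma(15.38, 19.58).
Posterior mean of λ = α/β = 15.38/19.58 = 0.7855.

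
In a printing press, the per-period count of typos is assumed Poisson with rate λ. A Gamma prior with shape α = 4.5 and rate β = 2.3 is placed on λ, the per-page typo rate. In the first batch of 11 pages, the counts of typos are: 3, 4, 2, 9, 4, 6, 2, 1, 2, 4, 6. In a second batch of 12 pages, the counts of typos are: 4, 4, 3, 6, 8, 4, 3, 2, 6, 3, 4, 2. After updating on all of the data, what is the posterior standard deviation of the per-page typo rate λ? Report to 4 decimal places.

With a Gamma(shape α, rate β) prior, the Poisson likelihood is conjugate: the posterior is Gamma(α + ΣXᵢ, β + n).
Batch 1: sum of counts S = 43 over n = 11 pages.
After batch 1: Gamma(α+S, β+n) = Gamma(4.5+43, 2.3+11) = Gamma(47.5, 13.3).
Batch 2: sum of counts S = 49 over n = 12 pages.
After batch 2: Gamma(α+S, β+n) = Gamma(47.5+49, 13.3+12) = Gamma(96.5, 25.3).
SD = √α/β = √96.5/25.3 = 0.3883.

0.3883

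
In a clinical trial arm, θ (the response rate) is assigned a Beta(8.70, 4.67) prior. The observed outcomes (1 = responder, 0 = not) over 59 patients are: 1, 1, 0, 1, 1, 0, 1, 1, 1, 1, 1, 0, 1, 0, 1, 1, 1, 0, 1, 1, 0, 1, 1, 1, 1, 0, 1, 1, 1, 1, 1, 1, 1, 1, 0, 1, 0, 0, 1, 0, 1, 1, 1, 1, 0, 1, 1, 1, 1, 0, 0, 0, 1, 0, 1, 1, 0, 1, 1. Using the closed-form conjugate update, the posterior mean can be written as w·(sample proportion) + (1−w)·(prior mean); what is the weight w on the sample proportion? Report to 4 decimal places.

The Beta prior is conjugate to a Binomial/Bernoulli likelihood; the update adds successes to α and failures to β.
Posterior mean = (α₀+k)/(α₀+β₀+n) = [n/(α₀+β₀+n)]·(k/n) + [(α₀+β₀)/(α₀+β₀+n)]·α₀/(α₀+β₀), so only n and the prior enter the weight.
The weight on the data is w = n/(α₀+β₀+n) = 59/(8.70+4.67+59) = 59/72.37 = 0.8153.

0.8153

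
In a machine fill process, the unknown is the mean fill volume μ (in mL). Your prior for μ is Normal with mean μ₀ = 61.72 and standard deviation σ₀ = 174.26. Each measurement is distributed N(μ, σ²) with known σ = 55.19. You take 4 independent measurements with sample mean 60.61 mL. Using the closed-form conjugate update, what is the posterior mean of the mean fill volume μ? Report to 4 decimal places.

60.6372

For Normal data with known variance σ², a Normal(μ₀, σ₀²) prior on μ is conjugate. Posterior precision = 1/σ₀² + n/σ²; posterior mean is the precision-weighted average of μ₀ and x̄.
n·x̄ = 4·60.61 = 242.44.
σ₀² = 174.26² = 30366.5476, σ² = 55.19² = 3045.9361; σ² + n·σ₀² = 3045.9361 + 4·30366.5476 = 124512.1265.
Posterior mean = (μ₀/σ₀² + n·x̄/σ²)/(1/σ₀² + n/σ²) = (σ²·μ₀ + σ₀²·n·x̄)/(σ² + n·σ₀²) = (3045.9361·61.72 + 30366.5476·242.44)/124512.1265 = 7550060.976236/124512.1265 = 60.6372.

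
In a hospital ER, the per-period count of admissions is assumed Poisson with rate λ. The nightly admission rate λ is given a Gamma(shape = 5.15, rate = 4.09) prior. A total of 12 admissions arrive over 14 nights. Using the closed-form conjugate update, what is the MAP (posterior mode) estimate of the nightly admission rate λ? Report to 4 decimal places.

With a Gamma(shape α, rate β) prior, the Poisson likelihood is conjugate: the posterior is Gamma(α + ΣXᵢ, β + n).
Posterior: Gamma(α+S, β+n) = Gamma(5.15+12, 4.09+14) = Gamma(17.15, 18.09).
Mode of Gamma(α,β) for α≥1 is (α−1)/β = 16.15/18.09 = 0.8928.

0.8928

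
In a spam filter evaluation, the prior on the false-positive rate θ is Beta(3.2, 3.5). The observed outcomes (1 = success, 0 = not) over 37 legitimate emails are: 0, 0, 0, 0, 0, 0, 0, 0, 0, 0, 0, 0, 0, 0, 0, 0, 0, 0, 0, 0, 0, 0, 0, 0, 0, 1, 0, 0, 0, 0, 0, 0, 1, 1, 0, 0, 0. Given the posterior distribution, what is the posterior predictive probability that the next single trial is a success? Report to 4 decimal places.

0.1419

The Beta prior is conjugate to a Binomial/Bernoulli likelihood; the update adds successes to α and failures to β.
Posterior: Beta(α+k, β+n−k) = Beta(3.2+3, 3.5+34) = Beta(6.2, 37.5).
For a single future Bernoulli trial, P(success | data) = α/(α+β) = 0.1419.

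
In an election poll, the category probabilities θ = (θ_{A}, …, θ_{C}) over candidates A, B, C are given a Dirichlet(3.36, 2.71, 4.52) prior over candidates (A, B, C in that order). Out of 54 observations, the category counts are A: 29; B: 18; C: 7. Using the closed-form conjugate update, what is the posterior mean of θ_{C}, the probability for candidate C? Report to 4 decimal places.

The Dirichlet prior is conjugate to the Multinomial likelihood: each posterior αⱼ = prior αⱼ + observed count nⱼ.
Posterior concentration: (32.36, 20.71, 11.52), total = 64.59.
E[θ_{C}|data] = α_{C}/Σα = 11.52/64.59 = 0.1784.

0.1784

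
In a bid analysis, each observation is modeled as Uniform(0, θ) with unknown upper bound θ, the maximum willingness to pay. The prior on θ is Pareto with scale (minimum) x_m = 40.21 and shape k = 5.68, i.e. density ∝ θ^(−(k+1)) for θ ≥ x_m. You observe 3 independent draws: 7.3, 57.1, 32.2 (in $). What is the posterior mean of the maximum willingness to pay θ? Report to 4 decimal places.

A Pareto(scale x_m, shape k) prior on the upper bound θ of Uniform(0, θ) is conjugate: posterior is Pareto(max(x_m, max xᵢ), k + n).
Sample maximum = 57.1; prior scale x_m = 40.21 → posterior scale = max = 57.10.
Posterior shape = 5.68 + 3 = 8.68.
E[θ|data] = k·x_m/(k−1) = 8.68·57.10/7.68 = 64.5349.

64.5349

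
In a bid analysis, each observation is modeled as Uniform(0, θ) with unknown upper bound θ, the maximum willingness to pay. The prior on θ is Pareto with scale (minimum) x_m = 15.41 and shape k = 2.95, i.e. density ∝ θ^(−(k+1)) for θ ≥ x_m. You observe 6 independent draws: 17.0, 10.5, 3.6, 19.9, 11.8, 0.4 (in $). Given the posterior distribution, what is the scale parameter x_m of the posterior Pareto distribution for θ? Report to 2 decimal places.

A Pareto(scale x_m, shape k) prior on the upper bound θ of Uniform(0, θ) is conjugate: posterior is Pareto(max(x_m, max xᵢ), k + n).
Sample maximum = 19.9; prior scale x_m = 15.41 → posterior scale = max = 19.90.
Posterior shape = 2.95 + 6 = 8.95.
Posterior scale x_m = 19.90.

19.90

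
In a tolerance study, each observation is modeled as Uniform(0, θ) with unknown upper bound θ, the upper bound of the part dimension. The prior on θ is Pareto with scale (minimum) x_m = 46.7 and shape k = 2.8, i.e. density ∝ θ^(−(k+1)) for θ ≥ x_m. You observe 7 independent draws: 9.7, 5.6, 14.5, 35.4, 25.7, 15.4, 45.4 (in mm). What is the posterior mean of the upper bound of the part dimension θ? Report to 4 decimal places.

A Pareto(scale x_m, shape k) prior on the upper bound θ of Uniform(0, θ) is conjugate: posterior is Pareto(max(x_m, max xᵢ), k + n).
Sample maximum = 45.4; prior scale x_m = 46.7 → posterior scale = max = 46.7.
Posterior shape = 2.8 + 7 = 9.8.
E[θ|data] = k·x_m/(k−1) = 9.8·46.7/8.8 = 52.0068.

52.0068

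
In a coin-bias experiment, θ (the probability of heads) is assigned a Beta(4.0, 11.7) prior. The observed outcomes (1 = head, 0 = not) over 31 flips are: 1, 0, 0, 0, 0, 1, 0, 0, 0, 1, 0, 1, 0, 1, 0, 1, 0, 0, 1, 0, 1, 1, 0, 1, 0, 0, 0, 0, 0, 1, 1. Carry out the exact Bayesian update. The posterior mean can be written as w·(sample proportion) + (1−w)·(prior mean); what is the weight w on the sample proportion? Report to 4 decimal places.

0.6638

The Beta prior is conjugate to a Binomial/Bernoulli likelihood; the update adds successes to α and failures to β.
Posterior mean = (α₀+k)/(α₀+β₀+n) = [n/(α₀+β₀+n)]·(k/n) + [(α₀+β₀)/(α₀+β₀+n)]·α₀/(α₀+β₀), so only n and the prior enter the weight.
The weight on the data is w = n/(α₀+β₀+n) = 31/(4.0+11.7+31) = 31/46.7 = 0.6638.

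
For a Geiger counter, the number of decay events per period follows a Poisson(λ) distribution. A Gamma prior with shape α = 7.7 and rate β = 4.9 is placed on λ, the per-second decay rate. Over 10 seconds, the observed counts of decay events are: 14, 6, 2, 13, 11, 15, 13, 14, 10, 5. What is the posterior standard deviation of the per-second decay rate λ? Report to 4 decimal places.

0.7061

With a Gamma(shape α, rate β) prior, the Poisson likelihood is conjugate: the posterior is Gamma(α + ΣXᵢ, β + n).
Sum of counts S = 103 over n = 10 seconds.
Posterior: Gamma(α+S, β+n) = Gamma(7.7+103, 4.9+10) = Gamma(110.7, 14.9).
SD = √α/β = √110.7/14.9 = 0.7061.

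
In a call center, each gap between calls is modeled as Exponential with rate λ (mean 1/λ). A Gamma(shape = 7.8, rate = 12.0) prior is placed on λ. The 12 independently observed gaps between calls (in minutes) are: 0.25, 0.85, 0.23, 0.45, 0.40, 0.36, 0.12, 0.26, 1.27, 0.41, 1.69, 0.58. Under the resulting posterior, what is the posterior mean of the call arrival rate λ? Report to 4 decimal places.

1.0493

With a Gamma(shape α, rate β) prior on the exponential rate λ, the posterior after n observations with total T = Σxᵢ is Gamma(α+n, β+T).
Sum of observations T = 6.87 minutes; n = 12.
Posterior: Gamma(7.8+12, 12.0+6.87) = Gamma(19.8, 18.87).
Posterior mean of λ = α/β = 19.8/18.87 = 1.0493.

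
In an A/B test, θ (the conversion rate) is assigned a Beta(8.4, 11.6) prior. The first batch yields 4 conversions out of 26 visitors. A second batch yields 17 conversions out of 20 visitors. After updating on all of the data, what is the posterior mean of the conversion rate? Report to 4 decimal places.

0.4455

The Beta prior is conjugate to a Binomial/Bernoulli likelihood; the update adds successes to α and failures to β.
After batch 1: Beta(8.4+4, 11.6+22) = Beta(12.4, 33.6).
After batch 2: Beta(12.4+17, 33.6+3) = Beta(29.4, 36.6).
Posterior mean = α/(α+β) = 29.4/66.0 = 0.4455.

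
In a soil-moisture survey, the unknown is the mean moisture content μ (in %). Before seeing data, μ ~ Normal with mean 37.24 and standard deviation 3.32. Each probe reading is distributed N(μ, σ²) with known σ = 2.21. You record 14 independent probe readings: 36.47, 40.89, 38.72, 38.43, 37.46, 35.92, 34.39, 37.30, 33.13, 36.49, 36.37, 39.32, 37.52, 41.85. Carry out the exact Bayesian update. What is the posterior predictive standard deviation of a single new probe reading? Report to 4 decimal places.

For Normal data with known variance σ², a Normal(μ₀, σ₀²) prior on μ is conjugate. Posterior precision = 1/σ₀² + n/σ²; posterior mean is the precision-weighted average of μ₀ and x̄.
σ₀² = 3.32² = 11.0224, σ² = 2.21² = 4.8841; σ² + n·σ₀² = 4.8841 + 14·11.0224 = 159.1977.
Posterior precision = 1/σ₀² + n/σ² = 1/11.0224 + 14/4.8841 = (σ² + n·σ₀²)/(σ₀²σ²) = 159.1977/(11.0224·4.8841); posterior variance σₙ² = σ₀²σ²/(σ² + n·σ₀²) = 11.0224·4.8841/159.1977 = 0.338161.
Predictive variance for one new observation = σₙ² + σ² = 11.0224·4.8841/159.1977 + 4.8841 = σ²·(σ₀² + 159.1977)/159.1977 = 4.8841·170.2201/159.1977 = 5.222261; SD = √(4.8841·170.2201/159.1977) = 2.2852.

2.2852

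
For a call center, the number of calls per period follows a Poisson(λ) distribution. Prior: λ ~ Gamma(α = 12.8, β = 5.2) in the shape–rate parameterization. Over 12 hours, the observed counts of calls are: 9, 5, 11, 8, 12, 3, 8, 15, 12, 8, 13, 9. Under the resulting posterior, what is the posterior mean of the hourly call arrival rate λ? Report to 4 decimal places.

7.3140

With a Gamma(shape α, rate β) prior, the Poisson likelihood is conjugate: the posterior is Gamma(α + ΣXᵢ, β + n).
Sum of counts S = 113 over n = 12 hours.
Posterior: Gamma(α+S, β+n) = Gamma(12.8+113, 5.2+12) = Gamma(125.8, 17.2).
Posterior mean = α/β = 125.8/17.2 = 7.3140.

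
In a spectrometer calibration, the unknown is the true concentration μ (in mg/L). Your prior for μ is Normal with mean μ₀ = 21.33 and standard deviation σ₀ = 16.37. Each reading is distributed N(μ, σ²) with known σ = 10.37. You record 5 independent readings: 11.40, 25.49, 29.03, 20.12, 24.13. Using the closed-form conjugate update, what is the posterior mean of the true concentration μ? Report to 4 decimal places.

21.9817

For Normal data with known variance σ², a Normal(μ₀, σ₀²) prior on μ is conjugate. Posterior precision = 1/σ₀² + n/σ²; posterior mean is the precision-weighted average of μ₀ and x̄.
Σxᵢ = 11.40 + 25.49 + 29.03 + 20.12 + 24.13 = 110.17, so n·x̄ = 110.17.
σ₀² = 16.37² = 267.9769, σ² = 10.37² = 107.5369; σ² + n·σ₀² = 107.5369 + 5·267.9769 = 1447.4214.
Posterior mean = (μ₀/σ₀² + n·x̄/σ²)/(1/σ₀² + n/σ²) = (σ²·μ₀ + σ₀²·n·x̄)/(σ² + n·σ₀²) = (107.5369·21.33 + 267.9769·110.17)/1447.4214 = 31816.77715/1447.4214 = 21.9817.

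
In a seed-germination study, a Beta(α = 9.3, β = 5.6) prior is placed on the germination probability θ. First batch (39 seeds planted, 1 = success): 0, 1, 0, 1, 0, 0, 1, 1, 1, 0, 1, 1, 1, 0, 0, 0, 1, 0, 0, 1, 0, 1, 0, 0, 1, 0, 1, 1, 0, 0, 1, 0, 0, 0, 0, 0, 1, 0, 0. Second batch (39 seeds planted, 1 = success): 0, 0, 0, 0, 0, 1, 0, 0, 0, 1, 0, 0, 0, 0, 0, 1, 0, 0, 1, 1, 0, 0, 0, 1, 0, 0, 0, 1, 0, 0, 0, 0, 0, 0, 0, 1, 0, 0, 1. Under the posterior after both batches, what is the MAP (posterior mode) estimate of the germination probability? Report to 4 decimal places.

0.3663

The Beta prior is conjugate to a Binomial/Bernoulli likelihood; the update adds successes to α and failures to β.
After batch 1: Beta(9.3+16, 5.6+23) = Beta(25.3, 28.6).
After batch 2: Beta(25.3+9, 28.6+30) = Beta(34.3, 58.6).
Mode of Beta(a,b) for a,b>1 is (a−1)/(a+b−2) = 33.3/90.9 = 0.3663.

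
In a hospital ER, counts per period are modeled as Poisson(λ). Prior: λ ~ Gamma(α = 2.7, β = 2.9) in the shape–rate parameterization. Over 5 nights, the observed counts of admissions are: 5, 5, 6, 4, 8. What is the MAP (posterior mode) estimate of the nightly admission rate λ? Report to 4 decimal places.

3.7595

With a Gamma(shape α, rate β) prior, the Poisson likelihood is conjugate: the posterior is Gamma(α + ΣXᵢ, β + n).
Sum of counts S = 28 over n = 5 nights.
Posterior: Gamma(α+S, β+n) = Gamma(2.7+28, 2.9+5) = Gamma(30.7, 7.9).
Mode of Gamma(α,β) for α≥1 is (α−1)/β = 29.7/7.9 = 3.7595.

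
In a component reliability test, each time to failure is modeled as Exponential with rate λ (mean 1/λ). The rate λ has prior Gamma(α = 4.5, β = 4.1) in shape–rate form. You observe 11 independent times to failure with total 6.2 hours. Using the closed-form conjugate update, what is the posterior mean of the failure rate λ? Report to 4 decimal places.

1.5049

With a Gamma(shape α, rate β) prior on the exponential rate λ, the posterior after n observations with total T = Σxᵢ is Gamma(α+n, β+T).
Posterior: Gamma(4.5+11, 4.1+6.2) = Gamma(15.5, 10.3).
Posterior mean of λ = α/β = 15.5/10.3 = 1.5049.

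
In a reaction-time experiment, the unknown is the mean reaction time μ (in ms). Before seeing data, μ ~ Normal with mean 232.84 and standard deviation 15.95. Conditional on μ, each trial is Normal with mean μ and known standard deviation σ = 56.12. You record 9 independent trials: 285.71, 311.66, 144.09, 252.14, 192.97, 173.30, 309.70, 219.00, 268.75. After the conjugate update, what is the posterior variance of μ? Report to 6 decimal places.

For Normal data with known variance σ², a Normal(μ₀, σ₀²) prior on μ is conjugate. Posterior precision = 1/σ₀² + n/σ²; posterior mean is the precision-weighted average of μ₀ and x̄.
σ₀² = 15.95² = 254.4025, σ² = 56.12² = 3149.4544; σ² + n·σ₀² = 3149.4544 + 9·254.4025 = 5439.0769.
Posterior precision = 1/σ₀² + n/σ² = 1/254.4025 + 9/3149.4544 = (σ² + n·σ₀²)/(σ₀²σ²) = 5439.0769/(254.4025·3149.4544); posterior variance σₙ² = σ₀²σ²/(σ² + n·σ₀²) = 254.4025·3149.4544/5439.0769 = 147.309753.

147.309753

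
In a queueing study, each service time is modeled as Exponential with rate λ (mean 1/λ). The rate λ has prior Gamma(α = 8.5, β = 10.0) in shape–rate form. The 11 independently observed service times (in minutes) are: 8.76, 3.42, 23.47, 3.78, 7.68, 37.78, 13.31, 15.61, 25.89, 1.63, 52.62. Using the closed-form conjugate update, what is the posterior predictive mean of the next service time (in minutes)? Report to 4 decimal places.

11.0243

With a Gamma(shape α, rate β) prior on the exponential rate λ, the posterior after n observations with total T = Σxᵢ is Gamma(α+n, β+T).
Sum of observations T = 193.95 minutes; n = 11.
Posterior: Gamma(8.5+11, 10.0+193.95) = Gamma(19.5, 203.95).
The predictive distribution for the next observation is Lomax; its mean is β/(α−1) = 203.95/18.5 = 11.0243.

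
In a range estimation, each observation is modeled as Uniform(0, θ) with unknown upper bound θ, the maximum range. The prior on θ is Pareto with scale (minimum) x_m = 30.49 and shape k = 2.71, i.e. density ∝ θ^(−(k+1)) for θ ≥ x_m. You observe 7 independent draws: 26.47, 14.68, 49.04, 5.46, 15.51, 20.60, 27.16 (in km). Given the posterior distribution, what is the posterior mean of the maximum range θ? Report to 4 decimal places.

A Pareto(scale x_m, shape k) prior on the upper bound θ of Uniform(0, θ) is conjugate: posterior is Pareto(max(x_m, max xᵢ), k + n).
Sample maximum = 49.04; prior scale x_m = 30.49 → posterior scale = max = 49.04.
Posterior shape = 2.71 + 7 = 9.71.
E[θ|data] = k·x_m/(k−1) = 9.71·49.04/8.71 = 54.6703.

54.6703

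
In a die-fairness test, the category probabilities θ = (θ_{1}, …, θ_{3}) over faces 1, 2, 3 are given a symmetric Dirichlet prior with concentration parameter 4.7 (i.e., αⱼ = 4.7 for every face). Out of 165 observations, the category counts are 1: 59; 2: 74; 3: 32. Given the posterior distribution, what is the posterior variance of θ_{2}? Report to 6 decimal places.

0.001368

The Dirichlet prior is conjugate to the Multinomial likelihood: each posterior αⱼ = prior αⱼ + observed count nⱼ.
Posterior concentration: (63.7, 78.7, 36.7), total = 179.1.
Var[θ_j] = α_j(Σα−α_j)/((Σα)²(Σα+1)) = 78.7·100.4/(179.1²·180.1) = 0.001368.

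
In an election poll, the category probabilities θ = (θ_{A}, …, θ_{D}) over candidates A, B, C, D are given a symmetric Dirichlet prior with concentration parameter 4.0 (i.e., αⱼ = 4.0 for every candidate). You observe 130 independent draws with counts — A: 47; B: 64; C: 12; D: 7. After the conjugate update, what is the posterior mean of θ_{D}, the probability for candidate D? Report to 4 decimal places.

The Dirichlet prior is conjugate to the Multinomial likelihood: each posterior αⱼ = prior αⱼ + observed count nⱼ.
Posterior concentration: (51.0, 68.0, 16.0, 11.0), total = 146.0.
E[θ_{D}|data] = α_{D}/Σα = 11.0/146.0 = 0.0753.

0.0753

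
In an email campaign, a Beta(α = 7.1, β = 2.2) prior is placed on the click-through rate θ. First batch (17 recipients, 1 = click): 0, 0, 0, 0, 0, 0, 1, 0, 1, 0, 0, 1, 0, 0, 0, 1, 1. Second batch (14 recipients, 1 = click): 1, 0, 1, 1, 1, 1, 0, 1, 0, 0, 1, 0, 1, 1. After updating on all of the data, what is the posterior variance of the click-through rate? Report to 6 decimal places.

0.006040

The Beta prior is conjugate to a Binomial/Bernoulli likelihood; the update adds successes to α and failures to β.
After batch 1: Beta(7.1+5, 2.2+12) = Beta(12.1, 14.2).
After batch 2: Beta(12.1+9, 14.2+5) = Beta(21.1, 19.2).
Var = αβ/((α+β)²(α+β+1)) = 21.1·19.2/(40.3²·41.3) = 0.006040.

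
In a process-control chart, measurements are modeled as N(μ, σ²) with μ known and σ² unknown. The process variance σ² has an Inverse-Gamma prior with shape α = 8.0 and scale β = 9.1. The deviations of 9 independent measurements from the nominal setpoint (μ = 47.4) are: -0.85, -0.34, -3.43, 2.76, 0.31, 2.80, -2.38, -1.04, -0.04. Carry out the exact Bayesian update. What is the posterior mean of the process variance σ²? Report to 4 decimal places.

2.3089

With known mean μ and an Inverse-Gamma(α, β) prior on σ², the Normal likelihood is conjugate: posterior is Inv-Gamma(α + n/2, β + Σ(xᵢ−μ)²/2).
Σ(xᵢ−μ)² = (-0.85)² + (-0.34)² + (-3.43)² + (2.76)² + (0.31)² + (2.80)² + (-2.38)² + (-1.04)² + (-0.04)² = 34.9043.
Posterior: Inv-Gamma(8.0 + 9/2, 9.1 + 34.9043/2) = Inv-Gamma(12.50, 26.55215).
E[σ²|data] = β/(α−1) = 26.55215/11.50 = 2.3089.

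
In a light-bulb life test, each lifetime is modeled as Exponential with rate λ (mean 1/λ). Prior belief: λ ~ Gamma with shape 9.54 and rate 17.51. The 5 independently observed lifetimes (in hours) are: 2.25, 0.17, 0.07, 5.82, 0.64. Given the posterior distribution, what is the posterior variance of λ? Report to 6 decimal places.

0.020768

With a Gamma(shape α, rate β) prior on the exponential rate λ, the posterior after n observations with total T = Σxᵢ is Gamma(α+n, β+T).
Sum of observations T = 8.95 hours; n = 5.
Posterior: Gamma(9.54+5, 17.51+8.95) = Gamma(14.54, 26.46).
Var = α/β² = 0.020768.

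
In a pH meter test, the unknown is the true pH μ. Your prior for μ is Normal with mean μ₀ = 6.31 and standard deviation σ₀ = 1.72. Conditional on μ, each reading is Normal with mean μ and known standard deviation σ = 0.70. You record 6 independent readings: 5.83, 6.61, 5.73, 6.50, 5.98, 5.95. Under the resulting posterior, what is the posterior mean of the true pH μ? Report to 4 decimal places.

For Normal data with known variance σ², a Normal(μ₀, σ₀²) prior on μ is conjugate. Posterior precision = 1/σ₀² + n/σ²; posterior mean is the precision-weighted average of μ₀ and x̄.
Σxᵢ = 5.83 + 6.61 + 5.73 + 6.50 + 5.98 + 5.95 = 36.6, so n·x̄ = 36.6.
σ₀² = 1.72² = 2.9584, σ² = 0.70² = 0.49; σ² + n·σ₀² = 0.49 + 6·2.9584 = 18.2404.
Posterior mean = (μ₀/σ₀² + n·x̄/σ²)/(1/σ₀² + n/σ²) = (σ²·μ₀ + σ₀²·n·x̄)/(σ² + n·σ₀²) = (0.49·6.31 + 2.9584·36.6)/18.2404 = 111.36934/18.2404 = 6.1056.

6.1056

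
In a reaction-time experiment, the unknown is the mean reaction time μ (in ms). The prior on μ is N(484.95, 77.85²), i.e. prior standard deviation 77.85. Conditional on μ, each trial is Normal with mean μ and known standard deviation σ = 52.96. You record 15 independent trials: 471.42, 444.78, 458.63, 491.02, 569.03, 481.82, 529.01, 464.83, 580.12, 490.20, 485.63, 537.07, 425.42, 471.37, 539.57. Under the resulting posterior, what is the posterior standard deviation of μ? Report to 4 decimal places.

For Normal data with known variance σ², a Normal(μ₀, σ₀²) prior on μ is conjugate. Posterior precision = 1/σ₀² + n/σ²; posterior mean is the precision-weighted average of μ₀ and x̄.
σ₀² = 77.85² = 6060.6225, σ² = 52.96² = 2804.7616; σ² + n·σ₀² = 2804.7616 + 15·6060.6225 = 93714.0991.
Posterior precision = 1/σ₀² + n/σ² = 1/6060.6225 + 15/2804.7616 = (σ² + n·σ₀²)/(σ₀²σ²) = 93714.0991/(6060.6225·2804.7616); posterior variance σₙ² = σ₀²σ²/(σ² + n·σ₀²) = 6060.6225·2804.7616/93714.0991 = 181.387875.
Posterior SD = √σₙ² = √(6060.6225·2804.7616/93714.0991) = 13.4680.

13.4680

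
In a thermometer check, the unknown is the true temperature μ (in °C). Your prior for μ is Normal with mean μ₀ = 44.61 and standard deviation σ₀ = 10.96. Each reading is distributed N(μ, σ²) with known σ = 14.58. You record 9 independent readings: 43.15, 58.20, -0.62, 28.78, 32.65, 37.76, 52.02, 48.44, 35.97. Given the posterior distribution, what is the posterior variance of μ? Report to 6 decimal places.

For Normal data with known variance σ², a Normal(μ₀, σ₀²) prior on μ is conjugate. Posterior precision = 1/σ₀² + n/σ²; posterior mean is the precision-weighted average of μ₀ and x̄.
σ₀² = 10.96² = 120.1216, σ² = 14.58² = 212.5764; σ² + n·σ₀² = 212.5764 + 9·120.1216 = 1293.6708.
Posterior precision = 1/σ₀² + n/σ² = 1/120.1216 + 9/212.5764 = (σ² + n·σ₀²)/(σ₀²σ²) = 1293.6708/(120.1216·212.5764); posterior variance σₙ² = σ₀²σ²/(σ² + n·σ₀²) = 120.1216·212.5764/1293.6708 = 19.738420.

19.738420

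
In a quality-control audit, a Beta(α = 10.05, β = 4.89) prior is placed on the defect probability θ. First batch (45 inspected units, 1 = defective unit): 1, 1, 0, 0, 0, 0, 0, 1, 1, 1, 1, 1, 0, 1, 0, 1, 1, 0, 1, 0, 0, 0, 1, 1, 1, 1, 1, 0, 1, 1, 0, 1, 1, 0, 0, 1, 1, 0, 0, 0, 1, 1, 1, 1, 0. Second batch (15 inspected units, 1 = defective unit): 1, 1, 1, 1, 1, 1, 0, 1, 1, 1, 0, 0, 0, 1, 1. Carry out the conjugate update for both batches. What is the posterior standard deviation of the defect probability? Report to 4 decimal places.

0.0555

The Beta prior is conjugate to a Binomial/Bernoulli likelihood; the update adds successes to α and failures to β.
After batch 1: Beta(10.05+26, 4.89+19) = Beta(36.05, 23.89).
After batch 2: Beta(36.05+11, 23.89+4) = Beta(47.05, 27.89).
Var = αβ/((α+β)²(α+β+1)) = 47.05·27.89/(74.94²·75.94) = 0.00307688; SD = √0.00307688 = 0.0555.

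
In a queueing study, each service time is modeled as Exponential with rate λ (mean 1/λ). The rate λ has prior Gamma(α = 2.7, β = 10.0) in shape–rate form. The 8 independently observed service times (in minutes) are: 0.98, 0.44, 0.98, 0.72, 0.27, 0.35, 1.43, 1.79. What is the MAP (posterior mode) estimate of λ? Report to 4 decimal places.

With a Gamma(shape α, rate β) prior on the exponential rate λ, the posterior after n observations with total T = Σxᵢ is Gamma(α+n, β+T).
Sum of observations T = 6.96 minutes; n = 8.
Posterior: Gamma(2.7+8, 10.0+6.96) = Gamma(10.7, 16.96).
Mode = (α−1)/β = 0.5719.

0.5719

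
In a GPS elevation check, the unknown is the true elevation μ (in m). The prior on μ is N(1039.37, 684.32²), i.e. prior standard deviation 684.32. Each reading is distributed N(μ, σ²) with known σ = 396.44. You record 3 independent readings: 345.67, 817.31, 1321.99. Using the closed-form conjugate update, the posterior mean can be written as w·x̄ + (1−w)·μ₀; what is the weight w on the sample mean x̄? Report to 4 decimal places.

0.8994

For Normal data with known variance σ², a Normal(μ₀, σ₀²) prior on μ is conjugate. Posterior precision = 1/σ₀² + n/σ²; posterior mean is the precision-weighted average of μ₀ and x̄.
σ₀² = 684.32² = 468293.8624, σ² = 396.44² = 157164.6736. Prior precision 1/σ₀² = 1/468293.8624; data precision n/σ² = 3/157164.6736.
w = (n/σ²)/(1/σ₀² + n/σ²) = n·σ₀²/(σ² + n·σ₀²) = 3·468293.8624/(157164.6736 + 3·468293.8624) = 1404881.5872/1562046.2608 = 0.8994.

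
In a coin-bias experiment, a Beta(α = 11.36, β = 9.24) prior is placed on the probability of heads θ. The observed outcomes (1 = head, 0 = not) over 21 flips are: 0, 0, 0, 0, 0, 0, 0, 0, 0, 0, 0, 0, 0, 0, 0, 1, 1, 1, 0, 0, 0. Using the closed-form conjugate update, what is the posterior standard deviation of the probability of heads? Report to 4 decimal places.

0.0728

The Beta prior is conjugate to a Binomial/Bernoulli likelihood; the update adds successes to α and failures to β.
Posterior: Beta(α+k, β+n−k) = Beta(11.36+3, 9.24+18) = Beta(14.36, 27.24).
Var = αβ/((α+β)²(α+β+1)) = 14.36·27.24/(41.60²·42.60) = 0.00530598; SD = √0.00530598 = 0.0728.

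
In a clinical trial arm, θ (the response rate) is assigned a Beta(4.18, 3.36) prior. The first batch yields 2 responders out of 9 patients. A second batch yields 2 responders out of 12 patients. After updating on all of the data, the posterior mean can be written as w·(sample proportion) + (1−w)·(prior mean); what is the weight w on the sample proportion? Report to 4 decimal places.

0.7358

The Beta prior is conjugate to a Binomial/Bernoulli likelihood; the update adds successes to α and failures to β.
Total number of patients: n = 9 + 12 = 21.
Posterior mean = (α₀+k)/(α₀+β₀+n) = [n/(α₀+β₀+n)]·(k/n) + [(α₀+β₀)/(α₀+β₀+n)]·α₀/(α₀+β₀), so only n and the prior enter the weight.
The weight on the data is w = n/(α₀+β₀+n) = 21/(4.18+3.36+21) = 21/28.54 = 0.7358.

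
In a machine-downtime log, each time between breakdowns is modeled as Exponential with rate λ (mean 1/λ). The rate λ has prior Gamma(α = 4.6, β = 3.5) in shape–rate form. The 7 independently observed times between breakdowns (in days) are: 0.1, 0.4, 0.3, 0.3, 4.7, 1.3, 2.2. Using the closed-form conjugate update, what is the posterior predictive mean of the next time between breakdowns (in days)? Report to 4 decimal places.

1.2075

With a Gamma(shape α, rate β) prior on the exponential rate λ, the posterior after n observations with total T = Σxᵢ is Gamma(α+n, β+T).
Sum of observations T = 9.3 days; n = 7.
Posterior: Gamma(4.6+7, 3.5+9.3) = Gamma(11.6, 12.8).
The predictive distribution for the next observation is Lomax; its mean is β/(α−1) = 12.8/10.6 = 1.2075.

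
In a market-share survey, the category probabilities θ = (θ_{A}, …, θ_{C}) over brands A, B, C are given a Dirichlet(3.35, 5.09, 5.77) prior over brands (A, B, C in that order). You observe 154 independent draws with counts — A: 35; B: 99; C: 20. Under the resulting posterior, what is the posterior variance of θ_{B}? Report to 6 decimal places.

The Dirichlet prior is conjugate to the Multinomial likelihood: each posterior αⱼ = prior αⱼ + observed count nⱼ.
Posterior concentration: (38.35, 104.09, 25.77), total = 168.21.
Var[θ_j] = α_j(Σα−α_j)/((Σα)²(Σα+1)) = 104.09·64.12/(168.21²·169.21) = 0.001394.

0.001394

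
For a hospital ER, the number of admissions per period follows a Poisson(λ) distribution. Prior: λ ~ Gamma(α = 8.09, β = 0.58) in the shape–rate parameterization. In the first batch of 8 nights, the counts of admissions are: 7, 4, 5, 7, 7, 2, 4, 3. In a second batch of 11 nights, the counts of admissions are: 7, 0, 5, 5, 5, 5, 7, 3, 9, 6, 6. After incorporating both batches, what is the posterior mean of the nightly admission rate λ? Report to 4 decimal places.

5.3672

With a Gamma(shape α, rate β) prior, the Poisson likelihood is conjugate: the posterior is Gamma(α + ΣXᵢ, β + n).
Batch 1: sum of counts S = 39 over n = 8 nights.
After batch 1: Gamma(α+S, β+n) = Gamma(8.09+39, 0.58+8) = Gamma(47.09, 8.58).
Batch 2: sum of counts S = 58 over n = 11 nights.
After batch 2: Gamma(α+S, β+n) = Gamma(47.09+58, 8.58+11) = Gamma(105.09, 19.58).
Posterior mean = α/β = 105.09/19.58 = 5.3672.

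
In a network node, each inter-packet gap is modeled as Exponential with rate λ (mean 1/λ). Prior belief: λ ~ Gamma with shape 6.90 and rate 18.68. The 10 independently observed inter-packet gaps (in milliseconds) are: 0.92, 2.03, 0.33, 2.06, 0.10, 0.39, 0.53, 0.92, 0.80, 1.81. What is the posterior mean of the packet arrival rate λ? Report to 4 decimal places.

With a Gamma(shape α, rate β) prior on the exponential rate λ, the posterior after n observations with total T = Σxᵢ is Gamma(α+n, β+T).
Sum of observations T = 9.89 milliseconds; n = 10.
Posterior: Gamma(6.90+10, 18.68+9.89) = Gamma(16.90, 28.57).
Posterior mean of λ = α/β = 16.90/28.57 = 0.5915.

0.5915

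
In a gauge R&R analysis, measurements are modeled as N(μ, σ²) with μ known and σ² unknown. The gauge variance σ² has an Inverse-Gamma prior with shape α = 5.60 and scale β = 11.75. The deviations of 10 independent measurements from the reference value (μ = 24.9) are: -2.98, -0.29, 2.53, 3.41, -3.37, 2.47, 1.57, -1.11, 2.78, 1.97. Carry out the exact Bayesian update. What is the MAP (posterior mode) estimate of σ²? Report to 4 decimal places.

3.5887

With known mean μ and an Inverse-Gamma(α, β) prior on σ², the Normal likelihood is conjugate: posterior is Inv-Gamma(α + n/2, β + Σ(xᵢ−μ)²/2).
Σ(xᵢ−μ)² = (-2.98)² + (-0.29)² + (2.53)² + (3.41)² + (-3.37)² + (2.47)² + (1.57)² + (-1.11)² + (2.78)² + (1.97)² = 59.7576.
Posterior: Inv-Gamma(5.60 + 10/2, 11.75 + 59.7576/2) = Inv-Gamma(10.60, 41.62880).
Mode = β/(α+1) = 41.62880/11.60 = 3.5887.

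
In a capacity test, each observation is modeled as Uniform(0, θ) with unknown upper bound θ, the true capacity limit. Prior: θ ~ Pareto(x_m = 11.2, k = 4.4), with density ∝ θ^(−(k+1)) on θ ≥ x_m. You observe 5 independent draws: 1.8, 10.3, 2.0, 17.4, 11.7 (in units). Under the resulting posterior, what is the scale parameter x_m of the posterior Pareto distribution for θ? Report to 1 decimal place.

17.4

A Pareto(scale x_m, shape k) prior on the upper bound θ of Uniform(0, θ) is conjugate: posterior is Pareto(max(x_m, max xᵢ), k + n).
Sample maximum = 17.4; prior scale x_m = 11.2 → posterior scale = max = 17.4.
Posterior shape = 4.4 + 5 = 9.4.
Posterior scale x_m = 17.4.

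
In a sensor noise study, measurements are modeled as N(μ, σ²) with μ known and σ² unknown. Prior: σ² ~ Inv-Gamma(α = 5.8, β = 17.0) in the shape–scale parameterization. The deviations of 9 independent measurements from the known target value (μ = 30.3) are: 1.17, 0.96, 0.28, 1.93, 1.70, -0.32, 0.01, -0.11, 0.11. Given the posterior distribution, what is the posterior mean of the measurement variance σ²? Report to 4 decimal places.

2.3178

With known mean μ and an Inverse-Gamma(α, β) prior on σ², the Normal likelihood is conjugate: posterior is Inv-Gamma(α + n/2, β + Σ(xᵢ−μ)²/2).
Σ(xᵢ−μ)² = (1.17)² + (0.96)² + (0.28)² + (1.93)² + (1.70)² + (-0.32)² + (0.01)² + (-0.11)² + (0.11)² = 9.1105.
Posterior: Inv-Gamma(5.8 + 9/2, 17.0 + 9.1105/2) = Inv-Gamma(10.30, 21.55525).
E[σ²|data] = β/(α−1) = 21.55525/9.30 = 2.3178.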